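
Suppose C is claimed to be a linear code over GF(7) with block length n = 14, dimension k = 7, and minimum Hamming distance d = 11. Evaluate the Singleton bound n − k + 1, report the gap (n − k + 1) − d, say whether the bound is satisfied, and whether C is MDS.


Singleton RHS = n − k + 1 = 8, slack = -3, bound violated (no such code; not MDS).

Singleton bound: d ≤ n − k + 1.
Here n = 14, k = 7, so n − k + 1 = 8.
Given d = 11, check d ≤ 8: NO.
Slack = (n − k + 1) − d = -3.
The slack is negative: d = 11 exceeds n − k + 1 = 8 by 3, so the Singleton bound is violated and no linear [14, 7, 11]_7 code can exist. In particular it is not MDS (MDS requires d = n − k + 1 exactly).
Description: the claimed parameters are [14, 7, 11]_7; such a code would be impossible (violates the Singleton bound).


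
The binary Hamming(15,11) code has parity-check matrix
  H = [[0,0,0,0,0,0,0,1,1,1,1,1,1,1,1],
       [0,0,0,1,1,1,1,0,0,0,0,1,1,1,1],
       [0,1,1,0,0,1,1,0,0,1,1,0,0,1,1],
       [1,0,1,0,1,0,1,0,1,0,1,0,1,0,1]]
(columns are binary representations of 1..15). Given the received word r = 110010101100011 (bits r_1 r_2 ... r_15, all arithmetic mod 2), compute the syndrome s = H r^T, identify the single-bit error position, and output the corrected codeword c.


s = (0, 0, 1, 1)^T, error position = 3, corrected codeword c = 111010101100011

Compute s = H r^T mod 2 one row at a time:
  s_1 = 0 + 1 + 1 + 0 + 0 + 0 + 1 + 1 = 4 ≡ 0 (mod 2).
  s_2 = 0 + 1 + 0 + 1 + 0 + 0 + 1 + 1 = 4 ≡ 0 (mod 2).
  s_3 = 1 + 0 + 0 + 1 + 1 + 0 + 1 + 1 = 5 ≡ 1 (mod 2).
  s_4 = 1 + 0 + 1 + 1 + 1 + 0 + 0 + 1 = 5 ≡ 1 (mod 2).
s = (0, 0, 1, 1)^T — this equals column 3 of H (binary 0011), so error is at position 3.
Correct: flip bit 3 of r = 110010101100011 to get c = 111010101100011.


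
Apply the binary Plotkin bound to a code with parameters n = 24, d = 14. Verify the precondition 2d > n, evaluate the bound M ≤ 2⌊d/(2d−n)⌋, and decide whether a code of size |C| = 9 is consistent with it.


Plotkin bound M ≤ 6; given |C| = 9 > bound (violated).

Check applicability: 2d = 28, n = 24.
2d − n = 4 > 0, so Plotkin applies.
Compute d/(2d−n) = 14/4 ≈ 3.5000.
⌊d/(2d−n)⌋ = 3.
Plotkin bound: M ≤ 2·3 = 6.
Given |C| = 9, check: VIOLATED.
This |C| is above the Plotkin bound, so no binary code with n = 24, d = 14 and 9 codewords exists.


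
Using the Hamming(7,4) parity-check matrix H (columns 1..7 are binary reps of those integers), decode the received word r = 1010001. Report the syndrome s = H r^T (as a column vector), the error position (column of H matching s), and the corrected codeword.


s = (1, 0, 1)^T, error position = 5, corrected codeword c = 1010101

Compute s = H r^T mod 2 one row at a time:
  s_1 = 0 + 0 + 0 + 1 = 1 ≡ 1 (mod 2).
  s_2 = 0 + 1 + 0 + 1 = 2 ≡ 0 (mod 2).
  s_3 = 1 + 1 + 0 + 1 = 3 ≡ 1 (mod 2).
s = (1, 0, 1)^T — this equals column 5 of H (binary 101), so error is at position 5.
Correct: flip bit 5 of r = 1010001 to get c = 1010101.


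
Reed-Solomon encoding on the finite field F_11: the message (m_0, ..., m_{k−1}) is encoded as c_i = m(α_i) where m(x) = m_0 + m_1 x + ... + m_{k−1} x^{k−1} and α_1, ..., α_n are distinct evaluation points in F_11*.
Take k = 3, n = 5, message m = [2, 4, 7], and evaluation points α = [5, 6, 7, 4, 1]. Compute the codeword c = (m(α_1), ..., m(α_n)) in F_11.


c = [10, 3, 10, 9, 2]

Message polynomial: m(x) = 2 + 4·x + 7·x^2 (mod 11).
For each evaluation point α_i, compute m(α_i) mod 11:
  α_1 = 5: Horner steps 7 → 6 → 10, so m(5) = 10.
  α_2 = 6: Horner steps 7 → 2 → 3, so m(6) = 3.
  α_3 = 7: Horner steps 7 → 9 → 10, so m(7) = 10.
  α_4 = 4: Horner steps 7 → 10 → 9, so m(4) = 9.
  α_5 = 1: Horner steps 7 → 0 → 2, so m(1) = 2.
Codeword c = [10, 3, 10, 9, 2] ∈ F_11^5.


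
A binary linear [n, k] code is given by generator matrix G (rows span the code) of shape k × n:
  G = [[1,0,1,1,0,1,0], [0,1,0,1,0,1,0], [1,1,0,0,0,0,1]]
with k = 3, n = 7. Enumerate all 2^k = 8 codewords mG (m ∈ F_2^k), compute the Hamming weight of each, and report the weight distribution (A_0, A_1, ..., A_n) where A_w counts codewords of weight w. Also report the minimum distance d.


Weight distribution: A_0 = 1, A_2 = 1, A_3 = 3, A_4 = 2, A_5 = 1. Minimum distance d = 2.

Enumerate all 2^3 = 8 messages m ∈ F_2^3.
For each, compute codeword c = mG in F_2^7, then tally its weight.
  m = 000 → c = 0000000, weight = 0.
  m = 100 → c = 1011010, weight = 4.
  m = 010 → c = 0101010, weight = 3.
  m = 110 → c = 1110000, weight = 3.
  m = 001 → c = 1100001, weight = 3.
  m = 101 → c = 0111011, weight = 5.
  m = 011 → c = 1001011, weight = 4.
  m = 111 → c = 0010001, weight = 2.
Tally weights:
  weight 0: 1 codewords.
  weight 2: 1 codewords.
  weight 3: 3 codewords.
  weight 4: 2 codewords.
  weight 5: 1 codewords.
Minimum distance d = smallest w > 0 with A_w > 0 = 2.
Sanity: Σ A_w = 8 = 2^3 = 8 ✓.


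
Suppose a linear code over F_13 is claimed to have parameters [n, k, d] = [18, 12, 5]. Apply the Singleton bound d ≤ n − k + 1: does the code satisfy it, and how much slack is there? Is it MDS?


Singleton RHS = n − k + 1 = 7, slack = 2, bound satisfied, not MDS.

Singleton bound: d ≤ n − k + 1.
Here n = 18, k = 12, so n − k + 1 = 7.
Given d = 5, check d ≤ 7: YES.
Slack = (n − k + 1) − d = 2.
The code is NOT MDS (slack = 2 > 0).
Description: the claimed parameters are [18, 12, 5]_13; such a code would be non-MDS.


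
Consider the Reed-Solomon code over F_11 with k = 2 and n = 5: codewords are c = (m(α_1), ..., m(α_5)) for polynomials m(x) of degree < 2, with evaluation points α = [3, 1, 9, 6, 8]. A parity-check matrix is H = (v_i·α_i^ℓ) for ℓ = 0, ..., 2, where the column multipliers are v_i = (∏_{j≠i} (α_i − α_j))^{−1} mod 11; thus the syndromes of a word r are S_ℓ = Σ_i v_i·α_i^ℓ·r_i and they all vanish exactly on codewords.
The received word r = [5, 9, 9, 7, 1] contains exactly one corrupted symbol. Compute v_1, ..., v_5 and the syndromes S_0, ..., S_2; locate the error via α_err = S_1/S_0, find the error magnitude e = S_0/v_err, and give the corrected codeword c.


S = (2, 2, 2), error at position 2, error magnitude e = 9, c = [5, 0, 9, 7, 1].

Step 1: column multipliers v_i = (∏_{j≠i}(α_i − α_j))^{−1} mod 11.
  i = 1 (α = 3): (3−1)(3−9)(3−6)(3−8) = 2·(−6)·(−3)·(−5) = −180 ≡ 7, so v_1 = 7^{−1} = 8 (mod 11).
  i = 2 (α = 1): (1−3)(1−9)(1−6)(1−8) = (−2)·(−8)·(−5)·(−7) = 560 ≡ 10, so v_2 = 10^{−1} = 10 (mod 11).
  i = 3 (α = 9): (9−3)(9−1)(9−6)(9−8) = 6·8·3·1 = 144 ≡ 1, so v_3 = 1^{−1} = 1 (mod 11).
  i = 4 (α = 6): (6−3)(6−1)(6−9)(6−8) = 3·5·(−3)·(−2) = 90 ≡ 2, so v_4 = 2^{−1} = 6 (mod 11).
  i = 5 (α = 8): (8−3)(8−1)(8−9)(8−6) = 5·7·(−1)·2 = −70 ≡ 7, so v_5 = 7^{−1} = 8 (mod 11).
  v = [8, 10, 1, 6, 8].
Step 2: syndromes of r = [5, 9, 9, 7, 1] (all sums mod 11).
  S_0 = Σ v_i r_i = 8·5 + 10·9 + 1·9 + 6·7 + 8·1 = 189 ≡ 2.
  S_1 = Σ v_i α_i r_i = 8·3·5 + 10·1·9 + 1·9·9 + 6·6·7 + 8·8·1 = 607 ≡ 2.
  α_i^2 mod 11 = [9, 1, 4, 3, 9].
  S_2 = Σ v_i α_i^2 r_i = 8·9·5 + 10·1·9 + 1·4·9 + 6·3·7 + 8·9·1 = 684 ≡ 2.
  S = (2, 2, 2) ≠ 0, so r is not a codeword (an error is present).
Step 3: locate the error. For a single error e at position i, S_ℓ = v_i·e·α_i^ℓ, so α_err = S_1/S_0.
  S_0^{−1} = 2^{−1} = 6 (mod 11), so α_err = 2·6 = 12 ≡ 1 = α_2. Error position i = 2.
  Consistency check: S_2/S_1 = 2·6 = 12 ≡ 1 = α_err ✓ (single-error assumption holds).
Step 4: error magnitude e = S_0/v_2 = S_0·∏_{j≠2}(α_2 − α_j) = 2·10 = 20 ≡ 9 (mod 11).
Step 5: correct position 2: c_2 = r_2 − e = 9 − 9 ≡ 0 (mod 11). Hence c = [5, 0, 9, 7, 1].
  Check: interpolating c through the α_i gives m(x) = 3 + 8·x (degree < 2) with m(α_i) = c_i for every i, so c is indeed a codeword.


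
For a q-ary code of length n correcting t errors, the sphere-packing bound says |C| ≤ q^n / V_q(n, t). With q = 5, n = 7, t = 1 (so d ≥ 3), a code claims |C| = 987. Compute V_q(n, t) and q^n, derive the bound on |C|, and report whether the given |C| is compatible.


V_q(n, t) = 29, q^n = 78125, Hamming bound = 2693, |C| = 987 ≤ bound (satisfied).

Step 1: Compute V_q(n, t) = Σ_{j=0}^1 C(n, j) (q−1)^j.
  j = 0: C(7,0)·(4)^0 = 1·1 = 1.
  j = 1: C(7,1)·(4)^1 = 7·4 = 28.
  V_q(n, t) = 1 + 28 = 29.
Step 2: q^n = 5^7 = 78125.
Step 3: Hamming bound ⌊q^n / V_q(n,t)⌋ = ⌊78125/29⌋ = 2693.
Step 4: Compare |C| = 987 to 2693: satisfied.
The claimed |C| lies below the Hamming bound.


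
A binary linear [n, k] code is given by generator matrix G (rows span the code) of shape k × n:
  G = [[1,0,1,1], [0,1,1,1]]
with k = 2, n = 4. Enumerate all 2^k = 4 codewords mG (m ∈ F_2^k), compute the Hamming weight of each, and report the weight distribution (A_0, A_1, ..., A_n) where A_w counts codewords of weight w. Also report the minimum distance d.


Weight distribution: A_0 = 1, A_2 = 1, A_3 = 2. Minimum distance d = 2.

Enumerate all 2^2 = 4 messages m ∈ F_2^2.
For each, compute codeword c = mG in F_2^4, then tally its weight.
  m = 00 → c = 0000, weight = 0.
  m = 10 → c = 1011, weight = 3.
  m = 01 → c = 0111, weight = 3.
  m = 11 → c = 1100, weight = 2.
Tally weights:
  weight 0: 1 codewords.
  weight 2: 1 codewords.
  weight 3: 2 codewords.
Minimum distance d = smallest w > 0 with A_w > 0 = 2.
Sanity: Σ A_w = 4 = 2^2 = 4 ✓.


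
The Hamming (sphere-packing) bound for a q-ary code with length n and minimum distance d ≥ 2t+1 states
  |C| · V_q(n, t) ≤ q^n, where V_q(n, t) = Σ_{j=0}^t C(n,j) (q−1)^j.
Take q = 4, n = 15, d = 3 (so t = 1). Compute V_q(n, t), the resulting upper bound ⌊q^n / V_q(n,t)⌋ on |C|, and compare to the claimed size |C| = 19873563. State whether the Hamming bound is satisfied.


V_q(n, t) = 46, q^n = 1073741824, Hamming bound = 23342213, |C| = 19873563 ≤ bound (satisfied).

Step 1: Compute V_q(n, t) = Σ_{j=0}^1 C(n, j) (q−1)^j.
  j = 0: C(15,0)·(3)^0 = 1·1 = 1.
  j = 1: C(15,1)·(3)^1 = 15·3 = 45.
  V_q(n, t) = 1 + 45 = 46.
Step 2: q^n = 4^15 = 1073741824.
Step 3: Hamming bound ⌊q^n / V_q(n,t)⌋ = ⌊1073741824/46⌋ = 23342213.
Step 4: Compare |C| = 19873563 to 23342213: satisfied.
The claimed |C| lies below the Hamming bound.


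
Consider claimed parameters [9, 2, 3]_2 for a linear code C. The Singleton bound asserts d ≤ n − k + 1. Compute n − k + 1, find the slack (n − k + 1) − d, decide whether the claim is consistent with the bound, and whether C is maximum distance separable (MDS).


Singleton RHS = n − k + 1 = 8, slack = 5, bound satisfied, not MDS.

Singleton bound: d ≤ n − k + 1.
Here n = 9, k = 2, so n − k + 1 = 8.
Given d = 3, check d ≤ 8: YES.
Slack = (n − k + 1) − d = 5.
The code is NOT MDS (slack = 5 > 0).
Description: the claimed parameters are [9, 2, 3]_2; such a code would be non-MDS.


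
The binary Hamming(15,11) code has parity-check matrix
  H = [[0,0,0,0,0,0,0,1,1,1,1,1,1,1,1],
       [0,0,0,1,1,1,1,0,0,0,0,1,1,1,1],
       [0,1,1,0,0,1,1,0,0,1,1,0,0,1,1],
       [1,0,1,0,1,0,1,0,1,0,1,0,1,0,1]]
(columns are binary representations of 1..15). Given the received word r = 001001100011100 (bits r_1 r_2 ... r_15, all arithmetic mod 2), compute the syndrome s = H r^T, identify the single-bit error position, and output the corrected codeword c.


s = (1, 0, 0, 0)^T, error position = 8, corrected codeword c = 001001110011100

Compute s = H r^T mod 2 one row at a time:
  s_1 = 0 + 0 + 0 + 1 + 1 + 1 + 0 + 0 = 3 ≡ 1 (mod 2).
  s_2 = 0 + 0 + 1 + 1 + 1 + 1 + 0 + 0 = 4 ≡ 0 (mod 2).
  s_3 = 0 + 1 + 1 + 1 + 0 + 1 + 0 + 0 = 4 ≡ 0 (mod 2).
  s_4 = 0 + 1 + 0 + 1 + 0 + 1 + 1 + 0 = 4 ≡ 0 (mod 2).
s = (1, 0, 0, 0)^T — this equals column 8 of H (binary 1000), so error is at position 8.
Correct: flip bit 8 of r = 001001100011100 to get c = 001001110011100.


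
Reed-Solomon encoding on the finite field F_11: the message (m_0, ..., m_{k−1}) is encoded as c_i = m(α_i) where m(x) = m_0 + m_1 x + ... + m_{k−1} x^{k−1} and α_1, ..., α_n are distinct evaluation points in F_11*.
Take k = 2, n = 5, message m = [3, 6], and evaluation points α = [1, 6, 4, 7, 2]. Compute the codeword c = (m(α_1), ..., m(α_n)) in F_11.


c = [9, 6, 5, 1, 4]

Message polynomial: m(x) = 3 + 6·x (mod 11).
For each evaluation point α_i, compute m(α_i) mod 11:
  α_1 = 1: Horner steps 6 → 9, so m(1) = 9.
  α_2 = 6: Horner steps 6 → 6, so m(6) = 6.
  α_3 = 4: Horner steps 6 → 5, so m(4) = 5.
  α_4 = 7: Horner steps 6 → 1, so m(7) = 1.
  α_5 = 2: Horner steps 6 → 4, so m(2) = 4.
Codeword c = [9, 6, 5, 1, 4] ∈ F_11^5.


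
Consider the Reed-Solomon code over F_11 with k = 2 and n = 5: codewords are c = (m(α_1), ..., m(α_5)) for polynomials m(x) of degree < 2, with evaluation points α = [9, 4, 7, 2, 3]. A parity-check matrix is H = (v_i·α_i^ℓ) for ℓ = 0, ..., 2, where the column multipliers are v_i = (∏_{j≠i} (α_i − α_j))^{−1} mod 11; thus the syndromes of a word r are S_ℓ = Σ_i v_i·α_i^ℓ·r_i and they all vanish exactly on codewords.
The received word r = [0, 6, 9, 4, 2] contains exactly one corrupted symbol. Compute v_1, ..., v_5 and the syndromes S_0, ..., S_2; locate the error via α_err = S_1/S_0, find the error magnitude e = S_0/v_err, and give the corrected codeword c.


S = (7, 10, 8), error at position 5, error magnitude e = 8, c = [0, 6, 9, 4, 5].

Step 1: column multipliers v_i = (∏_{j≠i}(α_i − α_j))^{−1} mod 11.
  i = 1 (α = 9): (9−4)(9−7)(9−2)(9−3) = 5·2·7·6 = 420 ≡ 2, so v_1 = 2^{−1} = 6 (mod 11).
  i = 2 (α = 4): (4−9)(4−7)(4−2)(4−3) = (−5)·(−3)·2·1 = 30 ≡ 8, so v_2 = 8^{−1} = 7 (mod 11).
  i = 3 (α = 7): (7−9)(7−4)(7−2)(7−3) = (−2)·3·5·4 = −120 ≡ 1, so v_3 = 1^{−1} = 1 (mod 11).
  i = 4 (α = 2): (2−9)(2−4)(2−7)(2−3) = (−7)·(−2)·(−5)·(−1) = 70 ≡ 4, so v_4 = 4^{−1} = 3 (mod 11).
  i = 5 (α = 3): (3−9)(3−4)(3−7)(3−2) = (−6)·(−1)·(−4)·1 = −24 ≡ 9, so v_5 = 9^{−1} = 5 (mod 11).
  v = [6, 7, 1, 3, 5].
Step 2: syndromes of r = [0, 6, 9, 4, 2] (all sums mod 11).
  S_0 = Σ v_i r_i = 6·0 + 7·6 + 1·9 + 3·4 + 5·2 = 73 ≡ 7.
  S_1 = Σ v_i α_i r_i = 6·9·0 + 7·4·6 + 1·7·9 + 3·2·4 + 5·3·2 = 285 ≡ 10.
  α_i^2 mod 11 = [4, 5, 5, 4, 9].
  S_2 = Σ v_i α_i^2 r_i = 6·4·0 + 7·5·6 + 1·5·9 + 3·4·4 + 5·9·2 = 393 ≡ 8.
  S = (7, 10, 8) ≠ 0, so r is not a codeword (an error is present).
Step 3: locate the error. For a single error e at position i, S_ℓ = v_i·e·α_i^ℓ, so α_err = S_1/S_0.
  S_0^{−1} = 7^{−1} = 8 (mod 11), so α_err = 10·8 = 80 ≡ 3 = α_5. Error position i = 5.
  Consistency check: S_2/S_1 = 8·10 = 80 ≡ 3 = α_err ✓ (single-error assumption holds).
Step 4: error magnitude e = S_0/v_5 = S_0·∏_{j≠5}(α_5 − α_j) = 7·9 = 63 ≡ 8 (mod 11).
Step 5: correct position 5: c_5 = r_5 − e = 2 − 8 ≡ 5 (mod 11). Hence c = [0, 6, 9, 4, 5].
  Check: interpolating c through the α_i gives m(x) = 2 + 1·x (degree < 2) with m(α_i) = c_i for every i, so c is indeed a codeword.


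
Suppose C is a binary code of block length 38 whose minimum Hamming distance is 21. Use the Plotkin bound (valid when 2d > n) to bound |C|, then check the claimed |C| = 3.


Plotkin bound M ≤ 10; given |C| = 3 ≤ bound (satisfied).

Check applicability: 2d = 42, n = 38.
2d − n = 4 > 0, so Plotkin applies.
Compute d/(2d−n) = 21/4 ≈ 5.2500.
⌊d/(2d−n)⌋ = 5.
Plotkin bound: M ≤ 2·5 = 10.
Given |C| = 3, check: satisfied.
This |C| is below the Plotkin bound.


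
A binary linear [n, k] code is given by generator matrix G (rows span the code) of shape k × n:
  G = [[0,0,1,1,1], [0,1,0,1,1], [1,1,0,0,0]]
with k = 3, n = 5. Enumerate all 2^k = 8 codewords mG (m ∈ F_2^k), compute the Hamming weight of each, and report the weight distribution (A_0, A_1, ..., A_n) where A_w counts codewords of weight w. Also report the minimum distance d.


Weight distribution: A_0 = 1, A_2 = 3, A_3 = 3, A_5 = 1. Minimum distance d = 2.

Enumerate all 2^3 = 8 messages m ∈ F_2^3.
For each, compute codeword c = mG in F_2^5, then tally its weight.
  m = 000 → c = 00000, weight = 0.
  m = 100 → c = 00111, weight = 3.
  m = 010 → c = 01011, weight = 3.
  m = 110 → c = 01100, weight = 2.
  m = 001 → c = 11000, weight = 2.
  m = 101 → c = 11111, weight = 5.
  m = 011 → c = 10011, weight = 3.
  m = 111 → c = 10100, weight = 2.
Tally weights:
  weight 0: 1 codewords.
  weight 2: 3 codewords.
  weight 3: 3 codewords.
  weight 5: 1 codewords.
Minimum distance d = smallest w > 0 with A_w > 0 = 2.
Sanity: Σ A_w = 8 = 2^3 = 8 ✓.


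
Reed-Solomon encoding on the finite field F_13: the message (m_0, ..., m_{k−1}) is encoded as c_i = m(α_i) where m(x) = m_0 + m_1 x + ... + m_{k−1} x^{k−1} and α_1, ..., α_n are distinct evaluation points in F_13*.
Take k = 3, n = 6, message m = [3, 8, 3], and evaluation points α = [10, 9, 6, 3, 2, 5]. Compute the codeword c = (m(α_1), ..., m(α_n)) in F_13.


c = [6, 6, 3, 2, 5, 1]

Message polynomial: m(x) = 3 + 8·x + 3·x^2 (mod 13).
For each evaluation point α_i, compute m(α_i) mod 13:
  α_1 = 10: Horner steps 3 → 12 → 6, so m(10) = 6.
  α_2 = 9: Horner steps 3 → 9 → 6, so m(9) = 6.
  α_3 = 6: Horner steps 3 → 0 → 3, so m(6) = 3.
  α_4 = 3: Horner steps 3 → 4 → 2, so m(3) = 2.
  α_5 = 2: Horner steps 3 → 1 → 5, so m(2) = 5.
  α_6 = 5: Horner steps 3 → 10 → 1, so m(5) = 1.
Codeword c = [6, 6, 3, 2, 5, 1] ∈ F_13^6.


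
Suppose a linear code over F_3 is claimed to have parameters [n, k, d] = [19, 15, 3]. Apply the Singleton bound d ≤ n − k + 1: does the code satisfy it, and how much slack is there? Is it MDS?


Singleton RHS = n − k + 1 = 5, slack = 2, bound satisfied, not MDS.

Singleton bound: d ≤ n − k + 1.
Here n = 19, k = 15, so n − k + 1 = 5.
Given d = 3, check d ≤ 5: YES.
Slack = (n − k + 1) − d = 2.
The code is NOT MDS (slack = 2 > 0).
Description: the claimed parameters are [19, 15, 3]_3; such a code would be non-MDS.


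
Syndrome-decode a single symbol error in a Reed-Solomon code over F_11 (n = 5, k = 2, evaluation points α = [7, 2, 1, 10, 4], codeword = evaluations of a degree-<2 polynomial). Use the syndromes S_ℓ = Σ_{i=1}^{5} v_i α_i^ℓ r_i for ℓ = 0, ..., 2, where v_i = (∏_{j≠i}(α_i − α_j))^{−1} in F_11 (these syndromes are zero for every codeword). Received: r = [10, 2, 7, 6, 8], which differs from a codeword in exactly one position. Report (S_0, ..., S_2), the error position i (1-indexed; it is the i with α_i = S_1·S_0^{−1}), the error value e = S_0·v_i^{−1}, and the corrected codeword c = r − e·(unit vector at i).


S = (3, 1, 4), error at position 5, error magnitude e = 5, c = [10, 2, 7, 6, 3].

Step 1: column multipliers v_i = (∏_{j≠i}(α_i − α_j))^{−1} mod 11.
  i = 1 (α = 7): (7−2)(7−1)(7−10)(7−4) = 5·6·(−3)·3 = −270 ≡ 5, so v_1 = 5^{−1} = 9 (mod 11).
  i = 2 (α = 2): (2−7)(2−1)(2−10)(2−4) = (−5)·1·(−8)·(−2) = −80 ≡ 8, so v_2 = 8^{−1} = 7 (mod 11).
  i = 3 (α = 1): (1−7)(1−2)(1−10)(1−4) = (−6)·(−1)·(−9)·(−3) = 162 ≡ 8, so v_3 = 8^{−1} = 7 (mod 11).
  i = 4 (α = 10): (10−7)(10−2)(10−1)(10−4) = 3·8·9·6 = 1296 ≡ 9, so v_4 = 9^{−1} = 5 (mod 11).
  i = 5 (α = 4): (4−7)(4−2)(4−1)(4−10) = (−3)·2·3·(−6) = 108 ≡ 9, so v_5 = 9^{−1} = 5 (mod 11).
  v = [9, 7, 7, 5, 5].
Step 2: syndromes of r = [10, 2, 7, 6, 8] (all sums mod 11).
  S_0 = Σ v_i r_i = 9·10 + 7·2 + 7·7 + 5·6 + 5·8 = 223 ≡ 3.
  S_1 = Σ v_i α_i r_i = 9·7·10 + 7·2·2 + 7·1·7 + 5·10·6 + 5·4·8 = 1167 ≡ 1.
  α_i^2 mod 11 = [5, 4, 1, 1, 5].
  S_2 = Σ v_i α_i^2 r_i = 9·5·10 + 7·4·2 + 7·1·7 + 5·1·6 + 5·5·8 = 785 ≡ 4.
  S = (3, 1, 4) ≠ 0, so r is not a codeword (an error is present).
Step 3: locate the error. For a single error e at position i, S_ℓ = v_i·e·α_i^ℓ, so α_err = S_1/S_0.
  S_0^{−1} = 3^{−1} = 4 (mod 11), so α_err = 1·4 = 4 ≡ 4 = α_5. Error position i = 5.
  Consistency check: S_2/S_1 = 4·1 = 4 ≡ 4 = α_err ✓ (single-error assumption holds).
Step 4: error magnitude e = S_0/v_5 = S_0·∏_{j≠5}(α_5 − α_j) = 3·9 = 27 ≡ 5 (mod 11).
Step 5: correct position 5: c_5 = r_5 − e = 8 − 5 ≡ 3 (mod 11). Hence c = [10, 2, 7, 6, 3].
  Check: interpolating c through the α_i gives m(x) = 1 + 6·x (degree < 2) with m(α_i) = c_i for every i, so c is indeed a codeword.


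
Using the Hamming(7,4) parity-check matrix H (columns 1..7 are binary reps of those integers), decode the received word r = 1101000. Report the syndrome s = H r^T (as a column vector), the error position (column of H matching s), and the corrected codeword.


s = (1, 1, 1)^T, error position = 7, corrected codeword c = 1101001

Compute s = H r^T mod 2 one row at a time:
  s_1 = 1 + 0 + 0 + 0 = 1 ≡ 1 (mod 2).
  s_2 = 1 + 0 + 0 + 0 = 1 ≡ 1 (mod 2).
  s_3 = 1 + 0 + 0 + 0 = 1 ≡ 1 (mod 2).
s = (1, 1, 1)^T — this equals column 7 of H (binary 111), so error is at position 7.
Correct: flip bit 7 of r = 1101000 to get c = 1101001.


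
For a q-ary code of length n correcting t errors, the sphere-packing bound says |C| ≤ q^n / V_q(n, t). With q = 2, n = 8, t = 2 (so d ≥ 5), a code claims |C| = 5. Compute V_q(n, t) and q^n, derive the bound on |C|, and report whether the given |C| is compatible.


V_q(n, t) = 37, q^n = 256, Hamming bound = 6, |C| = 5 ≤ bound (satisfied).

Step 1: Compute V_q(n, t) = Σ_{j=0}^2 C(n, j) (q−1)^j.
  j = 0: C(8,0)·(1)^0 = 1·1 = 1.
  j = 1: C(8,1)·(1)^1 = 8·1 = 8.
  j = 2: C(8,2)·(1)^2 = 28·1 = 28.
  V_q(n, t) = 1 + 8 + 28 = 37.
Step 2: q^n = 2^8 = 256.
Step 3: Hamming bound ⌊q^n / V_q(n,t)⌋ = ⌊256/37⌋ = 6.
Step 4: Compare |C| = 5 to 6: satisfied.
The claimed |C| lies below the Hamming bound.


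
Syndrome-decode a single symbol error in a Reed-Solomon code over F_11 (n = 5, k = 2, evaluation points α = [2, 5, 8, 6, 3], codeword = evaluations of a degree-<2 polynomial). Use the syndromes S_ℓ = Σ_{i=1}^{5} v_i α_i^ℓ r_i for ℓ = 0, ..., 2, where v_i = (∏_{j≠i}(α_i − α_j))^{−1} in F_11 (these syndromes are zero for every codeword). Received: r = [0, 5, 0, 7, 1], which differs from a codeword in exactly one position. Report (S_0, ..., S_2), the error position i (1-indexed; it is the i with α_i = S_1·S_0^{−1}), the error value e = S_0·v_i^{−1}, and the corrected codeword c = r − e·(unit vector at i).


S = (2, 4, 8), error at position 1, error magnitude e = 1, c = [10, 5, 0, 7, 1].

Step 1: column multipliers v_i = (∏_{j≠i}(α_i − α_j))^{−1} mod 11.
  i = 1 (α = 2): (2−5)(2−8)(2−6)(2−3) = (−3)·(−6)·(−4)·(−1) = 72 ≡ 6, so v_1 = 6^{−1} = 2 (mod 11).
  i = 2 (α = 5): (5−2)(5−8)(5−6)(5−3) = 3·(−3)·(−1)·2 = 18 ≡ 7, so v_2 = 7^{−1} = 8 (mod 11).
  i = 3 (α = 8): (8−2)(8−5)(8−6)(8−3) = 6·3·2·5 = 180 ≡ 4, so v_3 = 4^{−1} = 3 (mod 11).
  i = 4 (α = 6): (6−2)(6−5)(6−8)(6−3) = 4·1·(−2)·3 = −24 ≡ 9, so v_4 = 9^{−1} = 5 (mod 11).
  i = 5 (α = 3): (3−2)(3−5)(3−8)(3−6) = 1·(−2)·(−5)·(−3) = −30 ≡ 3, so v_5 = 3^{−1} = 4 (mod 11).
  v = [2, 8, 3, 5, 4].
Step 2: syndromes of r = [0, 5, 0, 7, 1] (all sums mod 11).
  S_0 = Σ v_i r_i = 2·0 + 8·5 + 3·0 + 5·7 + 4·1 = 79 ≡ 2.
  S_1 = Σ v_i α_i r_i = 2·2·0 + 8·5·5 + 3·8·0 + 5·6·7 + 4·3·1 = 422 ≡ 4.
  α_i^2 mod 11 = [4, 3, 9, 3, 9].
  S_2 = Σ v_i α_i^2 r_i = 2·4·0 + 8·3·5 + 3·9·0 + 5·3·7 + 4·9·1 = 261 ≡ 8.
  S = (2, 4, 8) ≠ 0, so r is not a codeword (an error is present).
Step 3: locate the error. For a single error e at position i, S_ℓ = v_i·e·α_i^ℓ, so α_err = S_1/S_0.
  S_0^{−1} = 2^{−1} = 6 (mod 11), so α_err = 4·6 = 24 ≡ 2 = α_1. Error position i = 1.
  Consistency check: S_2/S_1 = 8·3 = 24 ≡ 2 = α_err ✓ (single-error assumption holds).
Step 4: error magnitude e = S_0/v_1 = S_0·∏_{j≠1}(α_1 − α_j) = 2·6 = 12 ≡ 1 (mod 11).
Step 5: correct position 1: c_1 = r_1 − e = 0 − 1 ≡ 10 (mod 11). Hence c = [10, 5, 0, 7, 1].
  Check: interpolating c through the α_i gives m(x) = 6 + 2·x (degree < 2) with m(α_i) = c_i for every i, so c is indeed a codeword.


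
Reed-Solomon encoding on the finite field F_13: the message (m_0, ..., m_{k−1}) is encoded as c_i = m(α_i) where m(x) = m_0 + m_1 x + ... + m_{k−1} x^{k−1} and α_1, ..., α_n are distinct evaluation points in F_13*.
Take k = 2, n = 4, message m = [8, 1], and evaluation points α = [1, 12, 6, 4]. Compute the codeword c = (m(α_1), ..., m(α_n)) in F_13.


c = [9, 7, 1, 12]

Message polynomial: m(x) = 8 + 1·x (mod 13).
For each evaluation point α_i, compute m(α_i) mod 13:
  α_1 = 1: Horner steps 1 → 9, so m(1) = 9.
  α_2 = 12: Horner steps 1 → 7, so m(12) = 7.
  α_3 = 6: Horner steps 1 → 1, so m(6) = 1.
  α_4 = 4: Horner steps 1 → 12, so m(4) = 12.
Codeword c = [9, 7, 1, 12] ∈ F_13^4.


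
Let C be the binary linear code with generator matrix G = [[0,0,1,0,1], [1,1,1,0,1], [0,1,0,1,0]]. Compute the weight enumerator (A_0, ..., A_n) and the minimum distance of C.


Weight distribution: A_0 = 1, A_2 = 4, A_4 = 3. Minimum distance d = 2.

Enumerate all 2^3 = 8 messages m ∈ F_2^3.
For each, compute codeword c = mG in F_2^5, then tally its weight.
  m = 000 → c = 00000, weight = 0.
  m = 100 → c = 00101, weight = 2.
  m = 010 → c = 11101, weight = 4.
  m = 110 → c = 11000, weight = 2.
  m = 001 → c = 01010, weight = 2.
  m = 101 → c = 01111, weight = 4.
  m = 011 → c = 10111, weight = 4.
  m = 111 → c = 10010, weight = 2.
Tally weights:
  weight 0: 1 codewords.
  weight 2: 4 codewords.
  weight 4: 3 codewords.
Minimum distance d = smallest w > 0 with A_w > 0 = 2.
Sanity: Σ A_w = 8 = 2^3 = 8 ✓.


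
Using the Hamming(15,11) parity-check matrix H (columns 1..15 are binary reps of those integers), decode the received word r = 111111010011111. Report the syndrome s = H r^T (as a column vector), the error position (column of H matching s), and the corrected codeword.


s = (0, 1, 0, 0)^T, error position = 4, corrected codeword c = 111011010011111

Compute s = H r^T mod 2 one row at a time:
  s_1 = 1 + 0 + 0 + 1 + 1 + 1 + 1 + 1 = 6 ≡ 0 (mod 2).
  s_2 = 1 + 1 + 1 + 0 + 1 + 1 + 1 + 1 = 7 ≡ 1 (mod 2).
  s_3 = 1 + 1 + 1 + 0 + 0 + 1 + 1 + 1 = 6 ≡ 0 (mod 2).
  s_4 = 1 + 1 + 1 + 0 + 0 + 1 + 1 + 1 = 6 ≡ 0 (mod 2).
s = (0, 1, 0, 0)^T — this equals column 4 of H (binary 0100), so error is at position 4.
Correct: flip bit 4 of r = 111111010011111 to get c = 111011010011111.


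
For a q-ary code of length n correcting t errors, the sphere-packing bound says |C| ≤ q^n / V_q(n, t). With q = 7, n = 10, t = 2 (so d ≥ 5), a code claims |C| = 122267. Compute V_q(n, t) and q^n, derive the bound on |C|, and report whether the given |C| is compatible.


V_q(n, t) = 1681, q^n = 282475249, Hamming bound = 168040, |C| = 122267 ≤ bound (satisfied).

Step 1: Compute V_q(n, t) = Σ_{j=0}^2 C(n, j) (q−1)^j.
  j = 0: C(10,0)·(6)^0 = 1·1 = 1.
  j = 1: C(10,1)·(6)^1 = 10·6 = 60.
  j = 2: C(10,2)·(6)^2 = 45·36 = 1620.
  V_q(n, t) = 1 + 60 + 1620 = 1681.
Step 2: q^n = 7^10 = 282475249.
Step 3: Hamming bound ⌊q^n / V_q(n,t)⌋ = ⌊282475249/1681⌋ = 168040.
Step 4: Compare |C| = 122267 to 168040: satisfied.
The claimed |C| lies below the Hamming bound.


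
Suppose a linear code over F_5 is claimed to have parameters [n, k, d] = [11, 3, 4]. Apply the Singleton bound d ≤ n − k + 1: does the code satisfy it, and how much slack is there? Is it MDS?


Singleton RHS = n − k + 1 = 9, slack = 5, bound satisfied, not MDS.

Singleton bound: d ≤ n − k + 1.
Here n = 11, k = 3, so n − k + 1 = 9.
Given d = 4, check d ≤ 9: YES.
Slack = (n − k + 1) − d = 5.
The code is NOT MDS (slack = 5 > 0).
Description: the claimed parameters are [11, 3, 4]_5; such a code would be non-MDS.


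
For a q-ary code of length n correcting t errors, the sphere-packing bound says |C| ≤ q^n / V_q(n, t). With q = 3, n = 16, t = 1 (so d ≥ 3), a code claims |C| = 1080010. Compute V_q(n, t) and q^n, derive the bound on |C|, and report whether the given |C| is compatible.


V_q(n, t) = 33, q^n = 43046721, Hamming bound = 1304446, |C| = 1080010 ≤ bound (satisfied).

Step 1: Compute V_q(n, t) = Σ_{j=0}^1 C(n, j) (q−1)^j.
  j = 0: C(16,0)·(2)^0 = 1·1 = 1.
  j = 1: C(16,1)·(2)^1 = 16·2 = 32.
  V_q(n, t) = 1 + 32 = 33.
Step 2: q^n = 3^16 = 43046721.
Step 3: Hamming bound ⌊q^n / V_q(n,t)⌋ = ⌊43046721/33⌋ = 1304446.
Step 4: Compare |C| = 1080010 to 1304446: satisfied.
The claimed |C| lies below the Hamming bound.


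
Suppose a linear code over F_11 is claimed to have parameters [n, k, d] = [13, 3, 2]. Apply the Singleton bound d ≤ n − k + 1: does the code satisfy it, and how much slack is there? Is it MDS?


Singleton RHS = n − k + 1 = 11, slack = 9, bound satisfied, not MDS.

Singleton bound: d ≤ n − k + 1.
Here n = 13, k = 3, so n − k + 1 = 11.
Given d = 2, check d ≤ 11: YES.
Slack = (n − k + 1) − d = 9.
The code is NOT MDS (slack = 9 > 0).
Description: the claimed parameters are [13, 3, 2]_11; such a code would be non-MDS.


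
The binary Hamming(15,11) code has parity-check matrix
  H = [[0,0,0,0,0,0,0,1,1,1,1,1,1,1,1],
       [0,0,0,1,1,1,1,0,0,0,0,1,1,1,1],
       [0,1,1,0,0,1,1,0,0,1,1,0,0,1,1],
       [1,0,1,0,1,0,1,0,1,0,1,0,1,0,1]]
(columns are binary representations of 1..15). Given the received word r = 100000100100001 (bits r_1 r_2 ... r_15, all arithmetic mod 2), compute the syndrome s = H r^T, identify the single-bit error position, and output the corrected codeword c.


s = (0, 0, 1, 1)^T, error position = 3, corrected codeword c = 101000100100001

Compute s = H r^T mod 2 one row at a time:
  s_1 = 0 + 0 + 1 + 0 + 0 + 0 + 0 + 1 = 2 ≡ 0 (mod 2).
  s_2 = 0 + 0 + 0 + 1 + 0 + 0 + 0 + 1 = 2 ≡ 0 (mod 2).
  s_3 = 0 + 0 + 0 + 1 + 1 + 0 + 0 + 1 = 3 ≡ 1 (mod 2).
  s_4 = 1 + 0 + 0 + 1 + 0 + 0 + 0 + 1 = 3 ≡ 1 (mod 2).
s = (0, 0, 1, 1)^T — this equals column 3 of H (binary 0011), so error is at position 3.
Correct: flip bit 3 of r = 100000100100001 to get c = 101000100100001.


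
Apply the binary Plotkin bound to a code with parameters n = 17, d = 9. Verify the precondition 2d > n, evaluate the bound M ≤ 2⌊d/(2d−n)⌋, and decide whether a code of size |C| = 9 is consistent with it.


Plotkin bound M ≤ 18; given |C| = 9 ≤ bound (satisfied).

Check applicability: 2d = 18, n = 17.
2d − n = 1 > 0, so Plotkin applies.
Compute d/(2d−n) = 9/1 ≈ 9.0000.
⌊d/(2d−n)⌋ = 9.
Plotkin bound: M ≤ 2·9 = 18.
Given |C| = 9, check: satisfied.
This |C| is below the Plotkin bound.


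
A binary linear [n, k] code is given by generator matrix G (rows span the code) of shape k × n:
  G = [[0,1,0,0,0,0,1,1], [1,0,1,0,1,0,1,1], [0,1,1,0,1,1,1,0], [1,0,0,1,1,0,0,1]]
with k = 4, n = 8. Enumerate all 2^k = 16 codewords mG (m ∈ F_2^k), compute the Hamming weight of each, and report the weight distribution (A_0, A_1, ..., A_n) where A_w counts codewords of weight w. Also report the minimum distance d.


Weight distribution: A_0 = 1, A_3 = 3, A_4 = 7, A_5 = 4, A_7 = 1. Minimum distance d = 3.

Enumerate all 2^4 = 16 messages m ∈ F_2^4.
For each, compute codeword c = mG in F_2^8, then tally its weight.
  m = 0000 → c = 00000000, weight = 0.
  m = 1000 → c = 01000011, weight = 3.
  m = 0100 → c = 10101011, weight = 5.
  m = 1100 → c = 11101000, weight = 4.
  m = 0010 → c = 01101110, weight = 5.
  m = 1010 → c = 00101101, weight = 4.
  m = 0110 → c = 11000101, weight = 4.
  m = 1110 → c = 10000110, weight = 3.
  m = 0001 → c = 10011001, weight = 4.
  m = 1001 → c = 11011010, weight = 5.
  m = 0101 → c = 00110010, weight = 3.
  m = 1101 → c = 01110001, weight = 4.
  m = 0011 → c = 11110111, weight = 7.
  m = 1011 → c = 10110100, weight = 4.
  m = 0111 → c = 01011100, weight = 4.
  m = 1111 → c = 00011111, weight = 5.
Tally weights:
  weight 0: 1 codewords.
  weight 3: 3 codewords.
  weight 4: 7 codewords.
  weight 5: 4 codewords.
  weight 7: 1 codewords.
Minimum distance d = smallest w > 0 with A_w > 0 = 3.
Sanity: Σ A_w = 16 = 2^4 = 16 ✓.


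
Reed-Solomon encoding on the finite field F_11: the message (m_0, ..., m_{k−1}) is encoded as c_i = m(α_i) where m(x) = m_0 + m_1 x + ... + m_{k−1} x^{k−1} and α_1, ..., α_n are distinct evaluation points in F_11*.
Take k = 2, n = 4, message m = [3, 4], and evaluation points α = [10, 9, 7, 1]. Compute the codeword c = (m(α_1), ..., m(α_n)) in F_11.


c = [10, 6, 9, 7]

Message polynomial: m(x) = 3 + 4·x (mod 11).
For each evaluation point α_i, compute m(α_i) mod 11:
  α_1 = 10: Horner steps 4 → 10, so m(10) = 10.
  α_2 = 9: Horner steps 4 → 6, so m(9) = 6.
  α_3 = 7: Horner steps 4 → 9, so m(7) = 9.
  α_4 = 1: Horner steps 4 → 7, so m(1) = 7.
Codeword c = [10, 6, 9, 7] ∈ F_11^4.


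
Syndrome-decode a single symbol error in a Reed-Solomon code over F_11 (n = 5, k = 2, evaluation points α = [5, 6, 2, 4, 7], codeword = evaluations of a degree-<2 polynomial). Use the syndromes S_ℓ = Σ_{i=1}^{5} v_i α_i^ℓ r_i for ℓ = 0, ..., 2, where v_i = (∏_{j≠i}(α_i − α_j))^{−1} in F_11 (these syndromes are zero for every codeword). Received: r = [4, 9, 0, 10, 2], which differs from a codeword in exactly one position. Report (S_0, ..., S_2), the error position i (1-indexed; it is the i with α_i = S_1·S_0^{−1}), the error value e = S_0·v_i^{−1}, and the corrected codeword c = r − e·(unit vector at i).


S = (4, 6, 9), error at position 5, error magnitude e = 10, c = [4, 9, 0, 10, 3].

Step 1: column multipliers v_i = (∏_{j≠i}(α_i − α_j))^{−1} mod 11.
  i = 1 (α = 5): (5−6)(5−2)(5−4)(5−7) = (−1)·3·1·(−2) = 6 ≡ 6, so v_1 = 6^{−1} = 2 (mod 11).
  i = 2 (α = 6): (6−5)(6−2)(6−4)(6−7) = 1·4·2·(−1) = −8 ≡ 3, so v_2 = 3^{−1} = 4 (mod 11).
  i = 3 (α = 2): (2−5)(2−6)(2−4)(2−7) = (−3)·(−4)·(−2)·(−5) = 120 ≡ 10, so v_3 = 10^{−1} = 10 (mod 11).
  i = 4 (α = 4): (4−5)(4−6)(4−2)(4−7) = (−1)·(−2)·2·(−3) = −12 ≡ 10, so v_4 = 10^{−1} = 10 (mod 11).
  i = 5 (α = 7): (7−5)(7−6)(7−2)(7−4) = 2·1·5·3 = 30 ≡ 8, so v_5 = 8^{−1} = 7 (mod 11).
  v = [2, 4, 10, 10, 7].
Step 2: syndromes of r = [4, 9, 0, 10, 2] (all sums mod 11).
  S_0 = Σ v_i r_i = 2·4 + 4·9 + 10·0 + 10·10 + 7·2 = 158 ≡ 4.
  S_1 = Σ v_i α_i r_i = 2·5·4 + 4·6·9 + 10·2·0 + 10·4·10 + 7·7·2 = 754 ≡ 6.
  α_i^2 mod 11 = [3, 3, 4, 5, 5].
  S_2 = Σ v_i α_i^2 r_i = 2·3·4 + 4·3·9 + 10·4·0 + 10·5·10 + 7·5·2 = 702 ≡ 9.
  S = (4, 6, 9) ≠ 0, so r is not a codeword (an error is present).
Step 3: locate the error. For a single error e at position i, S_ℓ = v_i·e·α_i^ℓ, so α_err = S_1/S_0.
  S_0^{−1} = 4^{−1} = 3 (mod 11), so α_err = 6·3 = 18 ≡ 7 = α_5. Error position i = 5.
  Consistency check: S_2/S_1 = 9·2 = 18 ≡ 7 = α_err ✓ (single-error assumption holds).
Step 4: error magnitude e = S_0/v_5 = S_0·∏_{j≠5}(α_5 − α_j) = 4·8 = 32 ≡ 10 (mod 11).
Step 5: correct position 5: c_5 = r_5 − e = 2 − 10 ≡ 3 (mod 11). Hence c = [4, 9, 0, 10, 3].
  Check: interpolating c through the α_i gives m(x) = 1 + 5·x (degree < 2) with m(α_i) = c_i for every i, so c is indeed a codeword.


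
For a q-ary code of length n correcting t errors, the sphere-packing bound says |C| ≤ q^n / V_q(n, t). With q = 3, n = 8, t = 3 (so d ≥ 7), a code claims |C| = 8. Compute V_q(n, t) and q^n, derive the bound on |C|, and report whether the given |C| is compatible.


V_q(n, t) = 577, q^n = 6561, Hamming bound = 11, |C| = 8 ≤ bound (satisfied).

Step 1: Compute V_q(n, t) = Σ_{j=0}^3 C(n, j) (q−1)^j.
  j = 0: C(8,0)·(2)^0 = 1·1 = 1.
  j = 1: C(8,1)·(2)^1 = 8·2 = 16.
  j = 2: C(8,2)·(2)^2 = 28·4 = 112.
  j = 3: C(8,3)·(2)^3 = 56·8 = 448.
  V_q(n, t) = 1 + 16 + 112 + 448 = 577.
Step 2: q^n = 3^8 = 6561.
Step 3: Hamming bound ⌊q^n / V_q(n,t)⌋ = ⌊6561/577⌋ = 11.
Step 4: Compare |C| = 8 to 11: satisfied.
The claimed |C| lies below the Hamming bound.


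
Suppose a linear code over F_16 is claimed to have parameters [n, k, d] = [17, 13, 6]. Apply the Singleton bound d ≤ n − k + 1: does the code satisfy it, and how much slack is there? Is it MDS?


Singleton RHS = n − k + 1 = 5, slack = -1, bound violated (no such code; not MDS).

Singleton bound: d ≤ n − k + 1.
Here n = 17, k = 13, so n − k + 1 = 5.
Given d = 6, check d ≤ 5: NO.
Slack = (n − k + 1) − d = -1.
The slack is negative: d = 6 exceeds n − k + 1 = 5 by 1, so the Singleton bound is violated and no linear [17, 13, 6]_16 code can exist. In particular it is not MDS (MDS requires d = n − k + 1 exactly).
Description: the claimed parameters are [17, 13, 6]_16; such a code would be impossible (violates the Singleton bound).


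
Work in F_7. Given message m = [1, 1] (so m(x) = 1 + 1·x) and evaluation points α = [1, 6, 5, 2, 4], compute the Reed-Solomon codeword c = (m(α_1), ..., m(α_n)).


c = [2, 0, 6, 3, 5]

Message polynomial: m(x) = 1 + 1·x (mod 7).
For each evaluation point α_i, compute m(α_i) mod 7:
  α_1 = 1: Horner steps 1 → 2, so m(1) = 2.
  α_2 = 6: Horner steps 1 → 0, so m(6) = 0.
  α_3 = 5: Horner steps 1 → 6, so m(5) = 6.
  α_4 = 2: Horner steps 1 → 3, so m(2) = 3.
  α_5 = 4: Horner steps 1 → 5, so m(4) = 5.
Codeword c = [2, 0, 6, 3, 5] ∈ F_7^5.


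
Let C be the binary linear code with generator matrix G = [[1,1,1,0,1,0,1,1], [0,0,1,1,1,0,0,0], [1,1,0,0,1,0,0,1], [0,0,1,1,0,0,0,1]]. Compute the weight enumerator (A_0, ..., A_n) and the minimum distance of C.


Weight distribution: A_0 = 1, A_2 = 3, A_3 = 4, A_4 = 3, A_5 = 4, A_6 = 1. Minimum distance d = 2.

Enumerate all 2^4 = 16 messages m ∈ F_2^4.
For each, compute codeword c = mG in F_2^8, then tally its weight.
  m = 0000 → c = 00000000, weight = 0.
  m = 1000 → c = 11101011, weight = 6.
  m = 0100 → c = 00111000, weight = 3.
  m = 1100 → c = 11010011, weight = 5.
  m = 0010 → c = 11001001, weight = 4.
  m = 1010 → c = 00100010, weight = 2.
  m = 0110 → c = 11110001, weight = 5.
  m = 1110 → c = 00011010, weight = 3.
  m = 0001 → c = 00110001, weight = 3.
  m = 1001 → c = 11011010, weight = 5.
  m = 0101 → c = 00001001, weight = 2.
  m = 1101 → c = 11100010, weight = 4.
  m = 0011 → c = 11111000, weight = 5.
  m = 1011 → c = 00010011, weight = 3.
  m = 0111 → c = 11000000, weight = 2.
  m = 1111 → c = 00101011, weight = 4.
Tally weights:
  weight 0: 1 codewords.
  weight 2: 3 codewords.
  weight 3: 4 codewords.
  weight 4: 3 codewords.
  weight 5: 4 codewords.
  weight 6: 1 codewords.
Minimum distance d = smallest w > 0 with A_w > 0 = 2.
Sanity: Σ A_w = 16 = 2^4 = 16 ✓.


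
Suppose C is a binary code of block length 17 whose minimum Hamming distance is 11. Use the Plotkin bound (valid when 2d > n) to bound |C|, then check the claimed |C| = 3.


Plotkin bound M ≤ 4; given |C| = 3 ≤ bound (satisfied).

Check applicability: 2d = 22, n = 17.
2d − n = 5 > 0, so Plotkin applies.
Compute d/(2d−n) = 11/5 ≈ 2.2000.
⌊d/(2d−n)⌋ = 2.
Plotkin bound: M ≤ 2·2 = 4.
Given |C| = 3, check: satisfied.
This |C| is below the Plotkin bound.


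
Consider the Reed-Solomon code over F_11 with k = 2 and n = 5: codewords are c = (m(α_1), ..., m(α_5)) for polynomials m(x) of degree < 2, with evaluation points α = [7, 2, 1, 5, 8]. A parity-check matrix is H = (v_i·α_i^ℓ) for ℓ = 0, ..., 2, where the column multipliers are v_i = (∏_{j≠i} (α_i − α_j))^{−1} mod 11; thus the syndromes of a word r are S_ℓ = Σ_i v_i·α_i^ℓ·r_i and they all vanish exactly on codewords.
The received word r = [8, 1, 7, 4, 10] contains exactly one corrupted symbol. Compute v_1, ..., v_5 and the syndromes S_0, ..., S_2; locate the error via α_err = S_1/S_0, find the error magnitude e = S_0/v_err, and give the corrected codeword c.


S = (4, 8, 5), error at position 2, error magnitude e = 3, c = [8, 9, 7, 4, 10].

Step 1: column multipliers v_i = (∏_{j≠i}(α_i − α_j))^{−1} mod 11.
  i = 1 (α = 7): (7−2)(7−1)(7−5)(7−8) = 5·6·2·(−1) = −60 ≡ 6, so v_1 = 6^{−1} = 2 (mod 11).
  i = 2 (α = 2): (2−7)(2−1)(2−5)(2−8) = (−5)·1·(−3)·(−6) = −90 ≡ 9, so v_2 = 9^{−1} = 5 (mod 11).
  i = 3 (α = 1): (1−7)(1−2)(1−5)(1−8) = (−6)·(−1)·(−4)·(−7) = 168 ≡ 3, so v_3 = 3^{−1} = 4 (mod 11).
  i = 4 (α = 5): (5−7)(5−2)(5−1)(5−8) = (−2)·3·4·(−3) = 72 ≡ 6, so v_4 = 6^{−1} = 2 (mod 11).
  i = 5 (α = 8): (8−7)(8−2)(8−1)(8−5) = 1·6·7·3 = 126 ≡ 5, so v_5 = 5^{−1} = 9 (mod 11).
  v = [2, 5, 4, 2, 9].
Step 2: syndromes of r = [8, 1, 7, 4, 10] (all sums mod 11).
  S_0 = Σ v_i r_i = 2·8 + 5·1 + 4·7 + 2·4 + 9·10 = 147 ≡ 4.
  S_1 = Σ v_i α_i r_i = 2·7·8 + 5·2·1 + 4·1·7 + 2·5·4 + 9·8·10 = 910 ≡ 8.
  α_i^2 mod 11 = [5, 4, 1, 3, 9].
  S_2 = Σ v_i α_i^2 r_i = 2·5·8 + 5·4·1 + 4·1·7 + 2·3·4 + 9·9·10 = 962 ≡ 5.
  S = (4, 8, 5) ≠ 0, so r is not a codeword (an error is present).
Step 3: locate the error. For a single error e at position i, S_ℓ = v_i·e·α_i^ℓ, so α_err = S_1/S_0.
  S_0^{−1} = 4^{−1} = 3 (mod 11), so α_err = 8·3 = 24 ≡ 2 = α_2. Error position i = 2.
  Consistency check: S_2/S_1 = 5·7 = 35 ≡ 2 = α_err ✓ (single-error assumption holds).
Step 4: error magnitude e = S_0/v_2 = S_0·∏_{j≠2}(α_2 − α_j) = 4·9 = 36 ≡ 3 (mod 11).
Step 5: correct position 2: c_2 = r_2 − e = 1 − 3 ≡ 9 (mod 11). Hence c = [8, 9, 7, 4, 10].
  Check: interpolating c through the α_i gives m(x) = 5 + 2·x (degree < 2) with m(α_i) = c_i for every i, so c is indeed a codeword.
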